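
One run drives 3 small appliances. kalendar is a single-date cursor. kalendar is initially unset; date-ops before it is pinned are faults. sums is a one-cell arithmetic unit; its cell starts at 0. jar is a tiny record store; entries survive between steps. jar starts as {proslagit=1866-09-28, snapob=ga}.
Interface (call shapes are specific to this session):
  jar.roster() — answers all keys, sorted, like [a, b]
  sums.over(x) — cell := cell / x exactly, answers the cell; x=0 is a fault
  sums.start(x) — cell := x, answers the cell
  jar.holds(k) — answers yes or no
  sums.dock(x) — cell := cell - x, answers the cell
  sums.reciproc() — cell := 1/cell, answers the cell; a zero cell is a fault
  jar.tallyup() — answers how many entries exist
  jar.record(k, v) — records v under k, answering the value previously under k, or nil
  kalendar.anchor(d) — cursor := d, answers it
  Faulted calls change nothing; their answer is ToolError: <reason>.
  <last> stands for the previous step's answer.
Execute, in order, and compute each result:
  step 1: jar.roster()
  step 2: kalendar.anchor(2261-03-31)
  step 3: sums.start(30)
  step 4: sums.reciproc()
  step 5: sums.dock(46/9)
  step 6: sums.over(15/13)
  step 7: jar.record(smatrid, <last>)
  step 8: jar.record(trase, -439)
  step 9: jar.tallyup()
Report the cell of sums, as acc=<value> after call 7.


Answer: acc=-5941/1350

Derivation:
Step: jar.roster[]
Result: [proslagit, snapob]
Step: kalendar.anchor[d: 2261-03-31]
Result: 2261-03-31
Step: sums.start[x: 30]
Result: 30
Step: sums.reciproc[]
Result: 1/30
Step: sums.dock[x: 46/9]
Result: -457/90
Step: sums.over[x: 15/13]
Result: -5941/1350
Step: jar.record[k: smatrid; v: <last>]
Result: nil
Step: jar.record[k: trase; v: -439]
Result: nil
Step: jar.tallyup[]
Result: 4


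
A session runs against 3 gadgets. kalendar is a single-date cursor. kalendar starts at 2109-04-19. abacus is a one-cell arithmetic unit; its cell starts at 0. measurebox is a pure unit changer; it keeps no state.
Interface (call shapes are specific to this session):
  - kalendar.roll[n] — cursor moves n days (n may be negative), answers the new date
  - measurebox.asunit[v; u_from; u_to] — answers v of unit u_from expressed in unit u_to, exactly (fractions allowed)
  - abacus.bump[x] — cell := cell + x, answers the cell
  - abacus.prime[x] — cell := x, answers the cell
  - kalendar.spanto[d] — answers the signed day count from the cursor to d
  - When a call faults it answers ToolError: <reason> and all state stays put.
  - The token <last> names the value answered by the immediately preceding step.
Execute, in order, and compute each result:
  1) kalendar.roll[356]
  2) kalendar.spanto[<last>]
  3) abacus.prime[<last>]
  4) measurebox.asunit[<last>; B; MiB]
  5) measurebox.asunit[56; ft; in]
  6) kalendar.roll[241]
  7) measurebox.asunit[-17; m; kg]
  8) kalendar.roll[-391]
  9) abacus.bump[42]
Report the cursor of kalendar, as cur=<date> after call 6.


[in] kalendar.roll 356
  2110-04-10
[in] kalendar.spanto <last>
  0
[in] abacus.prime <last>
  0
[in] measurebox.asunit <last> B MiB
  0
[in] measurebox.asunit 56 ft in
  672
[in] kalendar.roll 241
  2110-12-07
[in] measurebox.asunit -17 m kg
  ToolError: incompatible units
[in] kalendar.roll -391
  2109-11-11
[in] abacus.bump 42
  42

Answer: cur=2110-12-07


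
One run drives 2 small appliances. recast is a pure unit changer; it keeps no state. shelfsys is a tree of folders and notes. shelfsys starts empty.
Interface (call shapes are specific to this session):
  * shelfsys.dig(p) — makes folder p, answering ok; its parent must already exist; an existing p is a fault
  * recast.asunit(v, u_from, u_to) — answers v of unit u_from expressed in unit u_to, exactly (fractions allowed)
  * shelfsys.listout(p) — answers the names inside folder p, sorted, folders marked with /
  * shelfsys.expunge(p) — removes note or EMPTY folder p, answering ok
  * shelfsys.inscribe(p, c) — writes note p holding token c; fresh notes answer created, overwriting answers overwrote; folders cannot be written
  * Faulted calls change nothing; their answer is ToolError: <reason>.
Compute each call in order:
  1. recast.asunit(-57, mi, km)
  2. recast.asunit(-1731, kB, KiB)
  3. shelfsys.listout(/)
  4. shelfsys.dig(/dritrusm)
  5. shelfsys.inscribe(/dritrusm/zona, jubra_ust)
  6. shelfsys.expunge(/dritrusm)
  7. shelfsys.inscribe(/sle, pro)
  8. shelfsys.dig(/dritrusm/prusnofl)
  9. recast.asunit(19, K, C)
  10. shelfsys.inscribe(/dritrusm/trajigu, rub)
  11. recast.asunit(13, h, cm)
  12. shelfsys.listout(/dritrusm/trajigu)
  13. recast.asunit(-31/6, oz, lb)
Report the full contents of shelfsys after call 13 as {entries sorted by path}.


Answer: {dritrusm/, dritrusm/prusnofl/, dritrusm/trajigu=rub, dritrusm/zona=jubra_ust, sle=pro}

Derivation:
==> asunit(v=-57, u_from=mi, u_to=km)
<== -1433322/15625
==> asunit(v=-1731, u_from=kB, u_to=KiB)
<== -216375/128
==> listout(p=/)
<== []
==> dig(p=/dritrusm)
<== ok
==> inscribe(p=/dritrusm/zona, c=jubra_ust)
<== created
==> expunge(p=/dritrusm)
<== ToolError: not empty
==> inscribe(p=/sle, c=pro)
<== created
==> dig(p=/dritrusm/prusnofl)
<== ok
==> asunit(v=19, u_from=K, u_to=C)
<== -5083/20
==> inscribe(p=/dritrusm/trajigu, c=rub)
<== created
==> asunit(v=13, u_from=h, u_to=cm)
<== ToolError: incompatible units
==> listout(p=/dritrusm/trajigu)
<== ToolError: not a directory
==> asunit(v=-31/6, u_from=oz, u_to=lb)
<== -31/96


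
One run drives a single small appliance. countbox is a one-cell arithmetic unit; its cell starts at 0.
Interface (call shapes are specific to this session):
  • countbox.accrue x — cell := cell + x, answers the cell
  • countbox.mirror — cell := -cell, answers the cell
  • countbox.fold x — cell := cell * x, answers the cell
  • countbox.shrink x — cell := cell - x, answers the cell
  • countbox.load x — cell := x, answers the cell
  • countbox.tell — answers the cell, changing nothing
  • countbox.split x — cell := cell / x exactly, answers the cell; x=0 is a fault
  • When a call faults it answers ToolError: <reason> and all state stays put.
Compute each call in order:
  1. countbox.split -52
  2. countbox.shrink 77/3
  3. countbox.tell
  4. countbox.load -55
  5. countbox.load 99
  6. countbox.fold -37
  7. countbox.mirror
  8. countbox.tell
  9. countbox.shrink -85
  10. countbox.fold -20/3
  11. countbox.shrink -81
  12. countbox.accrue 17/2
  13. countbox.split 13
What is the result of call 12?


Answer: -149383/6

Derivation:
==> countbox.split(x='-52')
<== 0
==> countbox.shrink(x='77/3')
<== -77/3
==> countbox.tell()
<== -77/3
==> countbox.load(x='-55')
<== -55
==> countbox.load(x='99')
<== 99
==> countbox.fold(x='-37')
<== -3663
==> countbox.mirror()
<== 3663
==> countbox.tell()
<== 3663
==> countbox.shrink(x='-85')
<== 3748
==> countbox.fold(x='-20/3')
<== -74960/3
==> countbox.shrink(x='-81')
<== -74717/3
==> countbox.accrue(x='17/2')
<== -149383/6
==> countbox.split(x='13')
<== -11491/6


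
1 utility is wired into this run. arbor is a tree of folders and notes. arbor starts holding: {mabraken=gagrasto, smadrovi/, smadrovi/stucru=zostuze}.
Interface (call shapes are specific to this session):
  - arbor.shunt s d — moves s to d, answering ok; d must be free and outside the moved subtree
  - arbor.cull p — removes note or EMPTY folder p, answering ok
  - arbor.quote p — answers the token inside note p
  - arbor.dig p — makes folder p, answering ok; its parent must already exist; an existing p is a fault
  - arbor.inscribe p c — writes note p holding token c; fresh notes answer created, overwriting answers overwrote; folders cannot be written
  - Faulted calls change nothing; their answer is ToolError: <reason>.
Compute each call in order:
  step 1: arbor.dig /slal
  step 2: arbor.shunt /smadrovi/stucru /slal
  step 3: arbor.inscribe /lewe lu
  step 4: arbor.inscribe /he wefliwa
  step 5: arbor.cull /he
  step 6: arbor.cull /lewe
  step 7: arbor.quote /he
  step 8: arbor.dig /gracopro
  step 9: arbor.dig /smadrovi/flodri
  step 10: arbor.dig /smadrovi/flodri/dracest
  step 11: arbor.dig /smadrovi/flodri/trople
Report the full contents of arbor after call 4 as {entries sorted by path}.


Answer: {he=wefliwa, lewe=lu, mabraken=gagrasto, slal/, smadrovi/, smadrovi/stucru=zostuze}

Derivation:
==> arbor.dig(p=/slal)
<== ok
==> arbor.shunt(s=/smadrovi/stucru, d=/slal)
<== ToolError: exists
==> arbor.inscribe(p=/lewe, c=lu)
<== created
==> arbor.inscribe(p=/he, c=wefliwa)
<== created
==> arbor.cull(p=/he)
<== ok
==> arbor.cull(p=/lewe)
<== ok
==> arbor.quote(p=/he)
<== ToolError: not found
==> arbor.dig(p=/gracopro)
<== ok
==> arbor.dig(p=/smadrovi/flodri)
<== ok
==> arbor.dig(p=/smadrovi/flodri/dracest)
<== ok
==> arbor.dig(p=/smadrovi/flodri/trople)
<== ok


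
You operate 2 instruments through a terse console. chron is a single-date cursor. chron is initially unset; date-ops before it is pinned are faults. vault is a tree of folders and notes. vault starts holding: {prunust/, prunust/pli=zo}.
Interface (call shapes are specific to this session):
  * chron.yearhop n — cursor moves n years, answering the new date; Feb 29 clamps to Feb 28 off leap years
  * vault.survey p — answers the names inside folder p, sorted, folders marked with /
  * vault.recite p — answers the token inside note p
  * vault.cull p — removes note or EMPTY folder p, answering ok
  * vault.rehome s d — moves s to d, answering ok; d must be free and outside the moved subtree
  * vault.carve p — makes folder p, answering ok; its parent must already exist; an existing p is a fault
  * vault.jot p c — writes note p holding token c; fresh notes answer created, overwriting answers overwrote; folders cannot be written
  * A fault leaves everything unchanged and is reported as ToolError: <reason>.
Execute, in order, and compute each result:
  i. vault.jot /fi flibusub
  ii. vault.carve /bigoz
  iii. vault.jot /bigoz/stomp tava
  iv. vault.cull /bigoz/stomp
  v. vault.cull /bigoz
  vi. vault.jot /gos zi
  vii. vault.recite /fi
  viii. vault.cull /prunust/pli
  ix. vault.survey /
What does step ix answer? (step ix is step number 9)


Answer: [fi, gos, prunust/]

Derivation:
>> vault.jot(/fi, flibusub)
<< created
>> vault.carve(/bigoz)
<< ok
>> vault.jot(/bigoz/stomp, tava)
<< created
>> vault.cull(/bigoz/stomp)
<< ok
>> vault.cull(/bigoz)
<< ok
>> vault.jot(/gos, zi)
<< created
>> vault.recite(/fi)
<< flibusub
>> vault.cull(/prunust/pli)
<< ok
>> vault.survey(/)
<< [fi, gos, prunust/]


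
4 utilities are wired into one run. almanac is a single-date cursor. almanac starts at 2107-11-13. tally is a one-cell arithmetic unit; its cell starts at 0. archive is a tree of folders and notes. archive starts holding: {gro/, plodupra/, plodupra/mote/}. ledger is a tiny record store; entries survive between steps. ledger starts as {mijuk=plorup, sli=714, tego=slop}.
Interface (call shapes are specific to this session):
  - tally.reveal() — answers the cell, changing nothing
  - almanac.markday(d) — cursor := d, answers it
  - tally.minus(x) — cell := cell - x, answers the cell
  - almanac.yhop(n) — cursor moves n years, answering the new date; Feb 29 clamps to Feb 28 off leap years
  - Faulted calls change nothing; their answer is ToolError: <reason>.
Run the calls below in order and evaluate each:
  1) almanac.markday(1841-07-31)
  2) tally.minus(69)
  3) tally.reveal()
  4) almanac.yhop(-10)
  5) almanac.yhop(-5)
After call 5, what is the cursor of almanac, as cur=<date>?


→ almanac.markday(d→1841-07-31)
← 1841-07-31
→ tally.minus(x→69)
← -69
→ tally.reveal()
← -69
→ almanac.yhop(n→-10)
← 1831-07-31
→ almanac.yhop(n→-5)
← 1826-07-31

Answer: cur=1826-07-31


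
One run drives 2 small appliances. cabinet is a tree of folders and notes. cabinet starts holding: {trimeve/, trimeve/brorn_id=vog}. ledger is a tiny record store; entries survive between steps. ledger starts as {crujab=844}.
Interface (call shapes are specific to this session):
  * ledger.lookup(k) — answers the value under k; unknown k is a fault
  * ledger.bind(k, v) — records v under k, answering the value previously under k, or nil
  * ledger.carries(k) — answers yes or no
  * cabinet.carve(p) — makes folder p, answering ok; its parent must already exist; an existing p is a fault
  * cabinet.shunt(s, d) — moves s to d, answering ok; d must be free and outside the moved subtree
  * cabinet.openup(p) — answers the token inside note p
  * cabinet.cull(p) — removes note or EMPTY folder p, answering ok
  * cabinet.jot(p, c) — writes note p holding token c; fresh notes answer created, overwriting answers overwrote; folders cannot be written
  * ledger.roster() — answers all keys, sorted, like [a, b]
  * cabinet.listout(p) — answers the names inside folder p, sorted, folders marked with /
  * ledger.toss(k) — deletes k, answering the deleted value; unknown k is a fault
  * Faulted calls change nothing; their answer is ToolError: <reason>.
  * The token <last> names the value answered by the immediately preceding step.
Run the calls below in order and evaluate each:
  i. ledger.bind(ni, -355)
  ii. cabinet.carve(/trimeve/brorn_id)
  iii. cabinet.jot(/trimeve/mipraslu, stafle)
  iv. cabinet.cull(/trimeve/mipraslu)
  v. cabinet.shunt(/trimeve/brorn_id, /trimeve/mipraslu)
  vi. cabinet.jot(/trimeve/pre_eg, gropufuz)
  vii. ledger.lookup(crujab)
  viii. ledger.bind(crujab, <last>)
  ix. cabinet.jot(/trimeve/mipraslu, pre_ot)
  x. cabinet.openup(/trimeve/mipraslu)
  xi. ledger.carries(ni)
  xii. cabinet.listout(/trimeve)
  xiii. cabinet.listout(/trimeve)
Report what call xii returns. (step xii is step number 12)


Answer: [mipraslu, pre_eg]

Derivation:
==> ledger.bind(ni, -355)
<== nil
==> cabinet.carve(/trimeve/brorn_id)
<== ToolError: exists
==> cabinet.jot(/trimeve/mipraslu, stafle)
<== created
==> cabinet.cull(/trimeve/mipraslu)
<== ok
==> cabinet.shunt(/trimeve/brorn_id, /trimeve/mipraslu)
<== ok
==> cabinet.jot(/trimeve/pre_eg, gropufuz)
<== created
==> ledger.lookup(crujab)
<== 844
==> ledger.bind(crujab, <last>)
<== 844
==> cabinet.jot(/trimeve/mipraslu, pre_ot)
<== overwrote
==> cabinet.openup(/trimeve/mipraslu)
<== pre_ot
==> ledger.carries(ni)
<== yes
==> cabinet.listout(/trimeve)
<== [mipraslu, pre_eg]
==> cabinet.listout(/trimeve)
<== [mipraslu, pre_eg]


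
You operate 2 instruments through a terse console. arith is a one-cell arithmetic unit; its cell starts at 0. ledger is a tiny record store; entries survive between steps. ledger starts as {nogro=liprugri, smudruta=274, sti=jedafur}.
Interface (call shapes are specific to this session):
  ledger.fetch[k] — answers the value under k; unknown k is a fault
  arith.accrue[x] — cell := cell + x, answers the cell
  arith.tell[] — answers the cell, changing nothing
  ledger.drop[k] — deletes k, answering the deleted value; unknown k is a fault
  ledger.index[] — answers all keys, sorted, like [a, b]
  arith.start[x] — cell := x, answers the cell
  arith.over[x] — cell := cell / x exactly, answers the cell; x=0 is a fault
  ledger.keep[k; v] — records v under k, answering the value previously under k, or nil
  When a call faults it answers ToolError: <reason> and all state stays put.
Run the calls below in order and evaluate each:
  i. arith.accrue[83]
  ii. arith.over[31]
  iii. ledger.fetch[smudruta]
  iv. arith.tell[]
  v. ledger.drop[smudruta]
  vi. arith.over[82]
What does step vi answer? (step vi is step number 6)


Answer: 83/2542

Derivation:
Step: arith.accrue[x='83']
Result: 83
Step: arith.over[x='31']
Result: 83/31
Step: ledger.fetch[k='smudruta']
Result: 274
Step: arith.tell[]
Result: 83/31
Step: ledger.drop[k='smudruta']
Result: 274
Step: arith.over[x='82']
Result: 83/2542


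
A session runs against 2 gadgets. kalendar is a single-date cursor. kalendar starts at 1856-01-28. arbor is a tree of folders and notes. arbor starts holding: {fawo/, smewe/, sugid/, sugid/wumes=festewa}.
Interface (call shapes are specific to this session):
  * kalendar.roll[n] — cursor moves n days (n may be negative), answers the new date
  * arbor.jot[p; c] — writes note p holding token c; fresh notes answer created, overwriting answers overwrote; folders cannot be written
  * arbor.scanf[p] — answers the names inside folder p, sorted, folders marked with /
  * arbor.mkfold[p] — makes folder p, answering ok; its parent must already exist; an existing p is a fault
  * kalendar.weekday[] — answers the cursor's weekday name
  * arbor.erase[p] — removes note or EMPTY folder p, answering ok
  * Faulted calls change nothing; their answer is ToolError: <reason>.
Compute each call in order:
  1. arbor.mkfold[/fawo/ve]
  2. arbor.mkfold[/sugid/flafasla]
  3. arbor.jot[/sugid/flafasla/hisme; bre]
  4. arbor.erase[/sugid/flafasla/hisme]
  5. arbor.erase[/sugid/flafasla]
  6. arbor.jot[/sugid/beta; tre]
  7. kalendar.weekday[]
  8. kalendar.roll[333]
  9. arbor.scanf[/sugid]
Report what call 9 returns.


Answer: [beta, wumes]

Derivation:
→ arbor.mkfold(p='/fawo/ve')
← ok
→ arbor.mkfold(p='/sugid/flafasla')
← ok
→ arbor.jot(p='/sugid/flafasla/hisme', c='bre')
← created
→ arbor.erase(p='/sugid/flafasla/hisme')
← ok
→ arbor.erase(p='/sugid/flafasla')
← ok
→ arbor.jot(p='/sugid/beta', c='tre')
← created
→ kalendar.weekday()
← Monday
→ kalendar.roll(n='333')
← 1856-12-26
→ arbor.scanf(p='/sugid')
← [beta, wumes]


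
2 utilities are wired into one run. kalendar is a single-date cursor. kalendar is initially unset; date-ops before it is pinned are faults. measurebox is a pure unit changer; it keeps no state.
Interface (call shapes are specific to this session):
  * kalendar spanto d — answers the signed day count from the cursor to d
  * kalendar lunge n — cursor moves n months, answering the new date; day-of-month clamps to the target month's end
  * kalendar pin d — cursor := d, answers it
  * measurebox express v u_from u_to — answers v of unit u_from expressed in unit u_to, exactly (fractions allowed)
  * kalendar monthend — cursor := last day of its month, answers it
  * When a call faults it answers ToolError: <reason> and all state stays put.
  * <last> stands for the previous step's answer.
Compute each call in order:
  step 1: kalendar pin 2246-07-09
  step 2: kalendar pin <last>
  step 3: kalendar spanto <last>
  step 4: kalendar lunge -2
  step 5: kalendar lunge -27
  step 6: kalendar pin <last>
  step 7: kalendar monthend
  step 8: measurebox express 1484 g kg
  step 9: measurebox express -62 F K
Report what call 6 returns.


[in] kalendar pin d: 2246-07-09
:: 2246-07-09
[in] kalendar pin d: <last>
:: 2246-07-09
[in] kalendar spanto d: <last>
:: 0
[in] kalendar lunge n: -2
:: 2246-05-09
[in] kalendar lunge n: -27
:: 2244-02-09
[in] kalendar pin d: <last>
:: 2244-02-09
[in] kalendar monthend
:: 2244-02-29
[in] measurebox express v: 1484 u_from: g u_to: kg
:: 371/250
[in] measurebox express v: -62 u_from: F u_to: K
:: 39767/180

Answer: 2244-02-09


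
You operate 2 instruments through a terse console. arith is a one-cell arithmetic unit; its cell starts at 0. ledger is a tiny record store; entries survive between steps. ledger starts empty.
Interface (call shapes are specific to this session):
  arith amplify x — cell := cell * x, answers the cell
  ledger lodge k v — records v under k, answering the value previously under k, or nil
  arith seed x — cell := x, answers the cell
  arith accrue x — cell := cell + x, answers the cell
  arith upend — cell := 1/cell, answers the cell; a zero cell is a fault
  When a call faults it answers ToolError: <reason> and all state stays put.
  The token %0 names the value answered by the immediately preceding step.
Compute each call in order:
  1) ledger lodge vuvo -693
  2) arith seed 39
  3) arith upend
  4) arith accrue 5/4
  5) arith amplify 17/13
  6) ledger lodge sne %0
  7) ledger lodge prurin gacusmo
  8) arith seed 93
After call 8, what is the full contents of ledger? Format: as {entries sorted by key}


Answer: {prurin=gacusmo, sne=3383/2028, vuvo=-693}

Derivation:
~$ ledger lodge k='vuvo' v='-693'
[out] nil
~$ arith seed x='39'
[out] 39
~$ arith upend
[out] 1/39
~$ arith accrue x='5/4'
[out] 199/156
~$ arith amplify x='17/13'
[out] 3383/2028
~$ ledger lodge k='sne' v='%0'
[out] nil
~$ ledger lodge k='prurin' v='gacusmo'
[out] nil
~$ arith seed x='93'
[out] 93


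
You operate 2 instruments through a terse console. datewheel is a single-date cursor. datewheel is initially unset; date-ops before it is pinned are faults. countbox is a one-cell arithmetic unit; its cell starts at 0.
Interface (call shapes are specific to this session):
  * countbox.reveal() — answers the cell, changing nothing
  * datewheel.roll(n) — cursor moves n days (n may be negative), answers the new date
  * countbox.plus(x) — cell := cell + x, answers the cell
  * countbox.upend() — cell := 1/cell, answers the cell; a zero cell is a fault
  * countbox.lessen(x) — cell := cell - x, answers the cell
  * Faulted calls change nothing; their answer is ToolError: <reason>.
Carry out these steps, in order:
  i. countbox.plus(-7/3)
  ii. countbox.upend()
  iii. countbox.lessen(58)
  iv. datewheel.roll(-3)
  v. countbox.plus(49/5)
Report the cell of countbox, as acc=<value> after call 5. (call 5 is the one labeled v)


[in] plus x→-7/3
  -7/3
[in] upend
  -3/7
[in] lessen x→58
  -409/7
[in] roll n→-3
  ToolError: no date set
[in] plus x→49/5
  -1702/35

Answer: acc=-1702/35


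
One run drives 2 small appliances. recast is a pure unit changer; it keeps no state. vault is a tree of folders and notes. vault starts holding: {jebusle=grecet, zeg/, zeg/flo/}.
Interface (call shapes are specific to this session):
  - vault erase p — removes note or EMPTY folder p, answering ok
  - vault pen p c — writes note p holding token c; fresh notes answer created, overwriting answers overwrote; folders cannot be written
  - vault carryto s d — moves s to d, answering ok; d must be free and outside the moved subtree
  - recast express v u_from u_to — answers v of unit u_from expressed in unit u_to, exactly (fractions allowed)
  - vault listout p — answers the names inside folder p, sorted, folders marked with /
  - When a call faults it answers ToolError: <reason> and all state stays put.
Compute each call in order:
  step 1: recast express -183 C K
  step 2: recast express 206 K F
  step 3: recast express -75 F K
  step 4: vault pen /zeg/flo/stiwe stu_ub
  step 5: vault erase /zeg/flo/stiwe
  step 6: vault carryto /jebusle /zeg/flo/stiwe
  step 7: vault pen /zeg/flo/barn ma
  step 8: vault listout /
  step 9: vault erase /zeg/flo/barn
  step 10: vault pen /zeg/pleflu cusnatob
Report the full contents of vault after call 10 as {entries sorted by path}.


==> recast express(v=-183, u_from=C, u_to=K)
<== 1803/20
==> recast express(v=206, u_from=K, u_to=F)
<== -8887/100
==> recast express(v=-75, u_from=F, u_to=K)
<== 38467/180
==> vault pen(p=/zeg/flo/stiwe, c=stu_ub)
<== created
==> vault erase(p=/zeg/flo/stiwe)
<== ok
==> vault carryto(s=/jebusle, d=/zeg/flo/stiwe)
<== ok
==> vault pen(p=/zeg/flo/barn, c=ma)
<== created
==> vault listout(p=/)
<== [zeg/]
==> vault erase(p=/zeg/flo/barn)
<== ok
==> vault pen(p=/zeg/pleflu, c=cusnatob)
<== created

Answer: {zeg/, zeg/flo/, zeg/flo/stiwe=grecet, zeg/pleflu=cusnatob}


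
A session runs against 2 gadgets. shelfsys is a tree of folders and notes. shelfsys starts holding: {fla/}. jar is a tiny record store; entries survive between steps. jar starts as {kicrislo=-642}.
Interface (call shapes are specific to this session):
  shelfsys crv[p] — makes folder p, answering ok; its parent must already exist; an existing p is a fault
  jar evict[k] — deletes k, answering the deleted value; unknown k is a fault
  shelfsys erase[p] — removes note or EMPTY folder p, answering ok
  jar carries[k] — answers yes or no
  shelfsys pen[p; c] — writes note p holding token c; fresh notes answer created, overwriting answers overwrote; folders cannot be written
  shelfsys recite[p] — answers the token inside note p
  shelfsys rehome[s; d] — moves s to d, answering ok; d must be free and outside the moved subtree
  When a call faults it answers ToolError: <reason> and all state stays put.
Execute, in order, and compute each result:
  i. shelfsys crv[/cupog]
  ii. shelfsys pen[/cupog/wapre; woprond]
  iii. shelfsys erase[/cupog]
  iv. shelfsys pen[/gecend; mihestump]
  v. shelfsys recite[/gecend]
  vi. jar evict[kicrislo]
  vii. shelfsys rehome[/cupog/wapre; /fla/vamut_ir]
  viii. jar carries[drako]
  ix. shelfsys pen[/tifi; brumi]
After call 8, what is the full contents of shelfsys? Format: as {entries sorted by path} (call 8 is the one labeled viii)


Now I run shelfsys crv on p='/cupog', giving ok.
Next I call shelfsys pen on p='/cupog/wapre', c='woprond', yielding created.
I run shelfsys erase on p='/cupog', giving ToolError: not empty.
Calling shelfsys pen on p='/gecend', c='mihestump', yielding created.
Next I call shelfsys recite on p='/gecend', yielding mihestump.
Now I run jar evict on k='kicrislo', → -642.
Now I run shelfsys rehome on s='/cupog/wapre', d='/fla/vamut_ir', and see ok.
I use jar carries on k='drako', and get no.
Now I run shelfsys pen on p='/tifi', c='brumi', — result: created.

Answer: {cupog/, fla/, fla/vamut_ir=woprond, gecend=mihestump}


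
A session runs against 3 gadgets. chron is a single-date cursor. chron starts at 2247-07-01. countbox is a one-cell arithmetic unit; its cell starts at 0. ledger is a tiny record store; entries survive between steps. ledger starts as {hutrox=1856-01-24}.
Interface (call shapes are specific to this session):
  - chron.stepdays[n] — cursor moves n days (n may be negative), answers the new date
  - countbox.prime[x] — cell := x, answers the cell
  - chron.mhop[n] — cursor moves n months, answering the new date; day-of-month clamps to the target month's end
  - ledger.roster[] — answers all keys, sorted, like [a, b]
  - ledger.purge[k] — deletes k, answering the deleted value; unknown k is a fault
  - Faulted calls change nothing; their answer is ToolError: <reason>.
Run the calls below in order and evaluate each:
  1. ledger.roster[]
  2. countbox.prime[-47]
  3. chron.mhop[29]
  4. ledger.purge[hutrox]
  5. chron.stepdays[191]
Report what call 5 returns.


Answer: 2250-06-10

Derivation:
Step: ledger.roster[]
Result: [hutrox]
Step: countbox.prime[x=-47]
Result: -47
Step: chron.mhop[n=29]
Result: 2249-12-01
Step: ledger.purge[k=hutrox]
Result: 1856-01-24
Step: chron.stepdays[n=191]
Result: 2250-06-10


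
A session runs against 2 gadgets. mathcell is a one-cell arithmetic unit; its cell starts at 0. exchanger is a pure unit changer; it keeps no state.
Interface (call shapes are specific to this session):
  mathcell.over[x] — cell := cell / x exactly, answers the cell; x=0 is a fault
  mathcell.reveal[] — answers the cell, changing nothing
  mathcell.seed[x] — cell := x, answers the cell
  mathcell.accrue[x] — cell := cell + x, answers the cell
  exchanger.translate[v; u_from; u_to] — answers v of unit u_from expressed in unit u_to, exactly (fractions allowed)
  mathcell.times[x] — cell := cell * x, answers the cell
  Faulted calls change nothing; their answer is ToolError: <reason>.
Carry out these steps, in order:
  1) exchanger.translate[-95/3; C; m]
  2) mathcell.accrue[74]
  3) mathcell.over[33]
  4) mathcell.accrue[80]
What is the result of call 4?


Answer: 2714/33

Derivation:
$ exchanger.translate v→-95/3 u_from→C u_to→m
[out] ToolError: incompatible units
$ mathcell.accrue x→74
[out] 74
$ mathcell.over x→33
[out] 74/33
$ mathcell.accrue x→80
[out] 2714/33


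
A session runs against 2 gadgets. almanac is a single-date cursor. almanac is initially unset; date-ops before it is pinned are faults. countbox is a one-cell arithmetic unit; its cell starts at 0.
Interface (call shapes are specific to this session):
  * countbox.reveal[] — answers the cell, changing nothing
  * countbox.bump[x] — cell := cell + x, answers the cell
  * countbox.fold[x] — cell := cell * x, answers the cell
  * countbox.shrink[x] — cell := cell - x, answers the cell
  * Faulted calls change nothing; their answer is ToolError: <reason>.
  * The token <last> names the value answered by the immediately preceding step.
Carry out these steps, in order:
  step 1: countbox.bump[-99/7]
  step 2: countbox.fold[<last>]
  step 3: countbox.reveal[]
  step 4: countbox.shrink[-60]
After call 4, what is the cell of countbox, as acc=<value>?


Answer: acc=12741/49

Derivation:
[in] countbox.bump x=-99/7
:: -99/7
[in] countbox.fold x=<last>
:: 9801/49
[in] countbox.reveal
:: 9801/49
[in] countbox.shrink x=-60
:: 12741/49


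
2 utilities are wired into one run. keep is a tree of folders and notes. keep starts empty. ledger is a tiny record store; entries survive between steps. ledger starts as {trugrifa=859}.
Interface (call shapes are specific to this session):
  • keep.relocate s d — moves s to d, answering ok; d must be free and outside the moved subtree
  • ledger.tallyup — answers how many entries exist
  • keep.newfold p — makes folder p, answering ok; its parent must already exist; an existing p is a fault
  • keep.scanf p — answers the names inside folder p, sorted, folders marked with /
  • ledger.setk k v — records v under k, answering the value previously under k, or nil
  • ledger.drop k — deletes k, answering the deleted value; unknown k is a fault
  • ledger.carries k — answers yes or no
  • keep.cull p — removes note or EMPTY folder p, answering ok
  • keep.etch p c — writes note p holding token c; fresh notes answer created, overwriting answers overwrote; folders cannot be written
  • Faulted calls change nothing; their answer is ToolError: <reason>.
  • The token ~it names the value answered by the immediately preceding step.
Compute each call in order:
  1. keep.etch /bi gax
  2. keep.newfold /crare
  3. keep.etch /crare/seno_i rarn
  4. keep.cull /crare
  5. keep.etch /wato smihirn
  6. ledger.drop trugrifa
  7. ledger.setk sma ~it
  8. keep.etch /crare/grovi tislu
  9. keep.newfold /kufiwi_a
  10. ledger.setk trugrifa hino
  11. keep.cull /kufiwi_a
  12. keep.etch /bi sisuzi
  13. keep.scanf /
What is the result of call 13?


Answer: [bi, crare/, wato]

Derivation:
Invoking keep.etch on p: /bi, c: gax: created.
I use keep.newfold on p: /crare, and get ok.
I run keep.etch on p: /crare/seno_i, c: rarn, giving created.
I use keep.cull on p: /crare, giving ToolError: not empty.
I run keep.etch on p: /wato, c: smihirn, and get created.
Calling ledger.drop on k: trugrifa, giving 859.
Then ledger.setk on k: sma, v: ~it, and observe nil.
Next I call keep.etch on p: /crare/grovi, c: tislu, giving created.
Next I call keep.newfold on p: /kufiwi_a, which returns ok.
I call ledger.setk on k: trugrifa, v: hino, — result: nil.
I invoke keep.cull on p: /kufiwi_a, which returns ok.
I run keep.etch on p: /bi, c: sisuzi, → overwrote.
I run keep.scanf on p: /: [bi, crare/, wato].


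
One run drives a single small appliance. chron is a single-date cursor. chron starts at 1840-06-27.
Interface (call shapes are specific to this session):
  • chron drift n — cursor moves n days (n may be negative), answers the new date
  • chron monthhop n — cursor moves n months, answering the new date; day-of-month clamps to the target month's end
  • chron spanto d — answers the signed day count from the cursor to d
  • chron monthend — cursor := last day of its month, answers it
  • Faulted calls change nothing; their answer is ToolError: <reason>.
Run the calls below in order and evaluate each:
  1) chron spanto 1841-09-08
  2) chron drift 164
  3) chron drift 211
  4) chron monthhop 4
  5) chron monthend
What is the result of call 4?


I run chron spanto on d→1841-09-08, and see 438.
Then chron drift on n→164, and get 1840-12-08.
Using chron drift on n→211, — result: 1841-07-07.
Next I call chron monthhop on n→4, yielding 1841-11-07.
I run chron monthend(), yielding 1841-11-30.

Answer: 1841-11-07


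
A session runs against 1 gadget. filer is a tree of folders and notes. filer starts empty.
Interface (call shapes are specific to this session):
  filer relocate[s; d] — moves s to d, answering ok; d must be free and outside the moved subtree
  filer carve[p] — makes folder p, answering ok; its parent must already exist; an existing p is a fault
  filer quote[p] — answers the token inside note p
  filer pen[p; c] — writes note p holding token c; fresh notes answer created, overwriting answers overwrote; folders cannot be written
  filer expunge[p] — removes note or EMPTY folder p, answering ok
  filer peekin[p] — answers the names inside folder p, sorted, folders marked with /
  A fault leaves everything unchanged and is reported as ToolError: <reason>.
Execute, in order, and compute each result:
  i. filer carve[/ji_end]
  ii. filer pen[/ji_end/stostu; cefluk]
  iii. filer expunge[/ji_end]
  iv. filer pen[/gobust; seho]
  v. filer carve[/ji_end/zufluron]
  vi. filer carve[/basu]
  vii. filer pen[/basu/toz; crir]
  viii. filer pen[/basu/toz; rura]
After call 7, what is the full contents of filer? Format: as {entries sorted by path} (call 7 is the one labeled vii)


→ filer carve(p='/ji_end')
← ok
→ filer pen(p='/ji_end/stostu', c='cefluk')
← created
→ filer expunge(p='/ji_end')
← ToolError: not empty
→ filer pen(p='/gobust', c='seho')
← created
→ filer carve(p='/ji_end/zufluron')
← ok
→ filer carve(p='/basu')
← ok
→ filer pen(p='/basu/toz', c='crir')
← created
→ filer pen(p='/basu/toz', c='rura')
← overwrote

Answer: {basu/, basu/toz=crir, gobust=seho, ji_end/, ji_end/stostu=cefluk, ji_end/zufluron/}


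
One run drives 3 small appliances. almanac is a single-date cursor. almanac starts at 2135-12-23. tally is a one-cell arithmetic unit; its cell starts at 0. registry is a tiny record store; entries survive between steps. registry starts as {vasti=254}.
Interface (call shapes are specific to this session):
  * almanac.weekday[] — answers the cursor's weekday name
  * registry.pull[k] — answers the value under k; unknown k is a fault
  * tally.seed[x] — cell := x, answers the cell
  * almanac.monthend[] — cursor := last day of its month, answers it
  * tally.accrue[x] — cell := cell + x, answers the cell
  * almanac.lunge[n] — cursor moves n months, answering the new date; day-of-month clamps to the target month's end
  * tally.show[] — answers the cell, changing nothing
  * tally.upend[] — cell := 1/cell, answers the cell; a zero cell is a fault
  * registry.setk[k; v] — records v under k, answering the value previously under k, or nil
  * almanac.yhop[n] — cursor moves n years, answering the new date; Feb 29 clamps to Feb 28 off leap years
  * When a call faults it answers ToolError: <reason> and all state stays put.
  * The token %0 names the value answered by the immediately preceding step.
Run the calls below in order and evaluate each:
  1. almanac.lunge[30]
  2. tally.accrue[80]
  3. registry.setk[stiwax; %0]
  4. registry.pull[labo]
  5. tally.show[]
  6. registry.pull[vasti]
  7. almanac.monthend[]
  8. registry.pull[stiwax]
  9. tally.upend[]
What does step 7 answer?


I run almanac.lunge using n: 30: 2138-06-23.
Next I call tally.accrue using x: 80, and see 80.
Then registry.setk using k: stiwax, v: %0, — result: nil.
Next I call registry.pull using k: labo, — result: ToolError: no such key labo.
Invoking tally.show(), giving 80.
Using registry.pull using k: vasti, and see 254.
I invoke almanac.monthend, which returns 2138-06-30.
Now I run registry.pull using k: stiwax, — result: 80.
I try tally.upend(), yielding 1/80.

Answer: 2138-06-30


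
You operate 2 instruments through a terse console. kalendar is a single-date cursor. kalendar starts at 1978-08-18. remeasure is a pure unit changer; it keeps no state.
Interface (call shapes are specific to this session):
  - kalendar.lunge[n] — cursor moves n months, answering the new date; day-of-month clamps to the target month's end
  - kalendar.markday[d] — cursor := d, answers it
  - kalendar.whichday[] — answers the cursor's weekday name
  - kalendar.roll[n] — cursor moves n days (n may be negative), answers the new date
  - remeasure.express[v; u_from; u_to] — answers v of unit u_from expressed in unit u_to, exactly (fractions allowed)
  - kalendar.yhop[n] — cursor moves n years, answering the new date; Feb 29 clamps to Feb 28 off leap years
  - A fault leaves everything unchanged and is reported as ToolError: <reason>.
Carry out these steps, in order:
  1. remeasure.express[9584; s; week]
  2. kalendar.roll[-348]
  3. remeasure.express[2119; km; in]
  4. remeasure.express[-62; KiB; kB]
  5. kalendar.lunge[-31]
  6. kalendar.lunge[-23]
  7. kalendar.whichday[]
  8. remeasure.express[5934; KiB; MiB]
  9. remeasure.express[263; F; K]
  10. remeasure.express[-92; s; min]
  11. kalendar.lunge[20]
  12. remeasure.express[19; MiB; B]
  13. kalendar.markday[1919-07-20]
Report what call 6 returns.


// 1. remeasure.express(v→9584, u_from→s, u_to→week) ~> 599/37800
// 2. kalendar.roll(n→-348) ~> 1977-09-04
// 3. remeasure.express(v→2119, u_from→km, u_to→in) ~> 10595000000/127
// 4. remeasure.express(v→-62, u_from→KiB, u_to→kB) ~> -7936/125
// 5. kalendar.lunge(n→-31) ~> 1975-02-04
// 6. kalendar.lunge(n→-23) ~> 1973-03-04
// 7. kalendar.whichday() ~> Sunday
// 8. remeasure.express(v→5934, u_from→KiB, u_to→MiB) ~> 2967/512
// 9. remeasure.express(v→263, u_from→F, u_to→K) ~> 24089/60
// 10. remeasure.express(v→-92, u_from→s, u_to→min) ~> -23/15
// 11. kalendar.lunge(n→20) ~> 1974-11-04
// 12. remeasure.express(v→19, u_from→MiB, u_to→B) ~> 19922944
// 13. kalendar.markday(d→1919-07-20) ~> 1919-07-20

Answer: 1973-03-04


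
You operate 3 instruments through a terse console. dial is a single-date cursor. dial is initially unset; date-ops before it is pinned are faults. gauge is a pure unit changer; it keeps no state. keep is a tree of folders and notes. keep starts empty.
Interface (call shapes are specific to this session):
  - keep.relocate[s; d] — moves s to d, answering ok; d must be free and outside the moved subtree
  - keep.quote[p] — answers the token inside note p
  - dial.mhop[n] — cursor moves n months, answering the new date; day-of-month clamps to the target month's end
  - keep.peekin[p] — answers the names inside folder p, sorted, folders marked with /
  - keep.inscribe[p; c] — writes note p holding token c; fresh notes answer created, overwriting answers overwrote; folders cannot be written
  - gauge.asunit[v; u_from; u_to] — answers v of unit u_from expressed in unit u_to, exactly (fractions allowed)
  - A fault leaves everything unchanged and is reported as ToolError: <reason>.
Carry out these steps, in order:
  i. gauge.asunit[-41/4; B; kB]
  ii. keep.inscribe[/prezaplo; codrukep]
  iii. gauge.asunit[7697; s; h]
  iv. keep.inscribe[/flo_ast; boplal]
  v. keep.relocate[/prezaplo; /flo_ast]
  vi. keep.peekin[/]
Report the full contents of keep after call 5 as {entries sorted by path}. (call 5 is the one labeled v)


Answer: {flo_ast=boplal, prezaplo=codrukep}

Derivation:
Calling gauge.asunit on v=-41/4, u_from=B, u_to=kB, giving -41/4000.
I invoke keep.inscribe on p=/prezaplo, c=codrukep, yielding created.
Then gauge.asunit on v=7697, u_from=s, u_to=h, which returns 7697/3600.
I use keep.inscribe on p=/flo_ast, c=boplal, and get created.
I call keep.relocate on s=/prezaplo, d=/flo_ast: ToolError: exists.
Calling keep.peekin on p=/, → [flo_ast, prezaplo].


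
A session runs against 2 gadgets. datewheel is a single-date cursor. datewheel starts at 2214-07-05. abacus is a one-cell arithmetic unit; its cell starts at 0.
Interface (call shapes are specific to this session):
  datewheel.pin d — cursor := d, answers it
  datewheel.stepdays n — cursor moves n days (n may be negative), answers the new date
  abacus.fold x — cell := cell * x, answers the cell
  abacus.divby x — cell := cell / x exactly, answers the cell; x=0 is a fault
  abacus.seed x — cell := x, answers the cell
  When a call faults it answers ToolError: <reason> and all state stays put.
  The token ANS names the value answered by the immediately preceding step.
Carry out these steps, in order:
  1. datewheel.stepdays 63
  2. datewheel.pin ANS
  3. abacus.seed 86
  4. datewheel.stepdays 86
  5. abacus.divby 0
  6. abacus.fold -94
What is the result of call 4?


I use datewheel.stepdays passing n=63, → 2214-09-06.
I call datewheel.pin passing d=ANS, yielding 2214-09-06.
I run abacus.seed passing x=86, → 86.
Now I run datewheel.stepdays passing n=86, — result: 2214-12-01.
I run abacus.divby passing x=0: ToolError: division by zero.
Then abacus.fold passing x=-94, giving -8084.

Answer: 2214-12-01
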